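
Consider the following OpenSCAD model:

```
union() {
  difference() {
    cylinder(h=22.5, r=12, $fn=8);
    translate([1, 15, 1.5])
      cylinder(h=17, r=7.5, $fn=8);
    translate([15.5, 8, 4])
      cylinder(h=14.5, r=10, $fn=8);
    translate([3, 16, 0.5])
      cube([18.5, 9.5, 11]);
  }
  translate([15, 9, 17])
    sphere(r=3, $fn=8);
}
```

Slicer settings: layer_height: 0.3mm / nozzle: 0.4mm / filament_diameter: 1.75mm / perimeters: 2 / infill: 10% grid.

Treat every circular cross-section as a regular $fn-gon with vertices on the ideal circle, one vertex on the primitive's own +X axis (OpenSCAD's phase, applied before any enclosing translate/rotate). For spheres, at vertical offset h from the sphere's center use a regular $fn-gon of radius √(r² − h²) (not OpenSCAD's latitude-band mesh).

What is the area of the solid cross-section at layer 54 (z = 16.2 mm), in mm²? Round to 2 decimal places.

379.06 mm²

At z = 16.2 mm: the r=12 cylinder gives a regular 8-gon of circumradius 12 (constant along its height) (area = (8/2)·12.000²·sin(360°/8) = 407.29 mm²); the r=7.5 cylinder at (1, 15) gives a regular 8-gon of circumradius 7.5 (constant along its height) (area = (8/2)·7.500²·sin(360°/8) = 159.10 mm²); the r=10 cylinder at (15.5, 8) gives a regular 8-gon of circumradius 10 (constant along its height) (area = (8/2)·10.000²·sin(360°/8) = 282.84 mm²); the cube at (3, 16) is absent (z outside [0.5, 11.5]); After the difference (first − rest): starting from the r=12 cylinder (407.29 mm²), the r=7.5 cylinder at (1, 15) partially overlaps it — only the 24.12 mm² overlap (of its 159.10 mm²) is removed, clipping the outline; the r=10 cylinder at (15.5, 8) partially overlaps it — only the 27.76 mm² overlap (of its 282.84 mm²) is removed, clipping the outline — area = 355.41 mm²; the r=3 sphere at (15, 9) contributes a regular 8-gon of circumradius √(3²−0.8²) = 2.891 (area = (8/2)·2.891²·sin(360°/8) = 23.65 mm²); Combining (union): the 2 present regions are separate (no shared area or edge), so areas and boundary lengths simply add and each stays a separate island — area = 379.06 mm². Overall, the cross-section has 2 separate islands. Net area = 379.06 mm².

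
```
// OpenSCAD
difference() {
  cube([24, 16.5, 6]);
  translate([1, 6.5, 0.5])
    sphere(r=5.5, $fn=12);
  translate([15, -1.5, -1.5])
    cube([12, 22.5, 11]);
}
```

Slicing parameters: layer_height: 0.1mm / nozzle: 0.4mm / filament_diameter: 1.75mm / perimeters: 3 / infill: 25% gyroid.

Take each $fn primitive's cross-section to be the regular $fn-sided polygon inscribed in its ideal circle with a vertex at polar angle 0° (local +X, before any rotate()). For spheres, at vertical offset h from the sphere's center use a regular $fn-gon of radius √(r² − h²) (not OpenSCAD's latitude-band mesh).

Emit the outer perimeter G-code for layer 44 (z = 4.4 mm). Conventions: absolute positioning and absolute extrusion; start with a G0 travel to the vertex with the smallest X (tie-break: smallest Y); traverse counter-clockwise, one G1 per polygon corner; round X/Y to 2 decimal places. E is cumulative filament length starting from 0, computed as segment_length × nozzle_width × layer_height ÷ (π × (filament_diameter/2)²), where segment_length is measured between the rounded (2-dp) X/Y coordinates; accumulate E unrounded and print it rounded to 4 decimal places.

G0 X0.00 Y0.00 Z4.40
G1 X15.00 Y0.00 E0.2495
G1 X15.00 Y16.50 E0.5238
G1 X0.00 Y16.50 E0.7733
G1 X0.00 Y10.11 E0.8796
G1 X1.00 Y10.38 E0.8968
G1 X2.94 Y9.86 E0.9302
G1 X4.36 Y8.44 E0.9636
G1 X4.88 Y6.50 E0.9970
G1 X4.36 Y4.56 E1.0304
G1 X2.94 Y3.14 E1.0638
G1 X1.00 Y2.62 E1.0972
G1 X0.00 Y2.89 E1.1144
G1 X0.00 Y0.00 E1.1625

At z = 4.4 mm: the cube is present — its section is the full 24×16.5 rectangle; the r=5.5 sphere at (1, 6.5) contributes a regular 12-gon of circumradius √(5.5²−3.9²) = 3.878; the cube at (15, -1.5) is present — its section is the full 12×22.5 rectangle; Taking the first minus the rest: starting from the 24×16.5 cube, the r=5.5 sphere at (1, 6.5) partially overlaps it — only the 30.05 mm² overlap (of its 45.12 mm²) is removed, clipping the outline; the 12×22.5 cube at (15, -1.5) partially overlaps it — only the 148.50 mm² overlap (of its 270.00 mm²) is removed, clipping the outline — 1 connected region. The outline is a single polygon with 13 vertices. Extrusion per mm of travel: 0.4 × 0.1 / (π × 0.875²) = 0.016630. Accumulating E over each segment gives final E = 1.1625.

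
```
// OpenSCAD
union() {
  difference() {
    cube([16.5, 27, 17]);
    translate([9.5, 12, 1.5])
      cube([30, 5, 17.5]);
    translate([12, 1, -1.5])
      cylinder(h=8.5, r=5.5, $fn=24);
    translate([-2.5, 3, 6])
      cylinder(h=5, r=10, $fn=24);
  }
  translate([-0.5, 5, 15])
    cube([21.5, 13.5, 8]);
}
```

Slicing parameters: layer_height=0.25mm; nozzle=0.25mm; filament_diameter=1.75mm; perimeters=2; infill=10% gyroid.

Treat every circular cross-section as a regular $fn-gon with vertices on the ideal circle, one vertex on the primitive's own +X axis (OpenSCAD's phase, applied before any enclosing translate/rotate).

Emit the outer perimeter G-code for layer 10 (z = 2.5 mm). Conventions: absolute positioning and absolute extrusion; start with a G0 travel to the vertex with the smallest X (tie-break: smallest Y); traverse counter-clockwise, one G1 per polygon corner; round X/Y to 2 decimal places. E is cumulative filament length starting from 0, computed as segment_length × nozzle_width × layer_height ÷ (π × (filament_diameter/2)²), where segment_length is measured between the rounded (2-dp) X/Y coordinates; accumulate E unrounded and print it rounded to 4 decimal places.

G0 X0.00 Y0.00 Z2.50
G1 X6.63 Y0.00 E0.1723
G1 X6.50 Y1.00 E0.1985
G1 X6.69 Y2.42 E0.2357
G1 X7.24 Y3.75 E0.2731
G1 X8.11 Y4.89 E0.3104
G1 X9.25 Y5.76 E0.3476
G1 X10.58 Y6.31 E0.3850
G1 X12.00 Y6.50 E0.4223
G1 X13.42 Y6.31 E0.4595
G1 X14.75 Y5.76 E0.4969
G1 X15.89 Y4.89 E0.5341
G1 X16.50 Y4.09 E0.5603
G1 X16.50 Y12.00 E0.7658
G1 X9.50 Y12.00 E0.9477
G1 X9.50 Y17.00 E1.0776
G1 X16.50 Y17.00 E1.2595
G1 X16.50 Y27.00 E1.5194
G1 X0.00 Y27.00 E1.9481
G1 X0.00 Y0.00 E2.6497

At z = 2.5 mm: the cube is present — its section is the full 16.5×27 rectangle; the cube at (9.5, 12) (footprint 30×5) is included at this height; the r=5.5 cylinder at (12, 1) gives a regular 24-gon of circumradius 5.5 (constant along its height); the cylinder at (-2.5, 3) is absent (z outside [6, 11]); Taking the first minus the rest: starting from the 16.5×27 cube, the 30×5 cube at (9.5, 12) partially overlaps it — only the 35.00 mm² overlap (of its 150.00 mm²) is removed, clipping the outline; the r=5.5 cylinder at (12, 1) partially overlaps it — only the 54.86 mm² overlap (of its 93.95 mm²) is removed, clipping the outline — 1 connected region; the cube at (-0.5, 5) does not reach this height (z outside [15, 23]); Combining (union): only that combined region is present, so the union is just that shape — 1 connected region. The outline is a single polygon with 19 vertices. Extrusion per mm of travel: 0.25 × 0.25 / (π × 0.875²) = 0.025984. Accumulating E over each segment gives final E = 2.6497.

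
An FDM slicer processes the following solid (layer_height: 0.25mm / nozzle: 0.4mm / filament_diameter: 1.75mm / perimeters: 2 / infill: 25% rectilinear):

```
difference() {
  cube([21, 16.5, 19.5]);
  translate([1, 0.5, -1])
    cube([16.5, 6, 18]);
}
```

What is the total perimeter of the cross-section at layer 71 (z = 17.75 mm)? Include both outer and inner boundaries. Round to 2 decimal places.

At z = 17.75 mm: the cube is present — its section is the full 21×16.5 rectangle (perimeter 75.00 mm); the cube at (1, 0.5) is not intersected at this z (z outside [-1, 17]); Taking the first minus the rest: none of the subtracted shapes is present at this height, so the 21×16.5 cube is unchanged — boundary = 75.00 mm. Overall, the cross-section is a single solid region. Total boundary length (outer) = 75.00 mm.

75.00 mm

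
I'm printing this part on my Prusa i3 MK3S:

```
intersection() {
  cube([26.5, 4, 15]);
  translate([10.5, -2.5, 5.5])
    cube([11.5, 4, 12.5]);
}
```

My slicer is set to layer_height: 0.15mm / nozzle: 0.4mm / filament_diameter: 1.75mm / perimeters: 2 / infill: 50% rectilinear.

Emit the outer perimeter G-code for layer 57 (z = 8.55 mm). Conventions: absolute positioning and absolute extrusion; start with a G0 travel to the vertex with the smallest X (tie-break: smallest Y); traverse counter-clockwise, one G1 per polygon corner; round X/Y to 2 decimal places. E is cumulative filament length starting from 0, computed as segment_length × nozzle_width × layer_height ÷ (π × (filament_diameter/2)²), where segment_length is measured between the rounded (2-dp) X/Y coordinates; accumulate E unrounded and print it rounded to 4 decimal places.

G0 X10.50 Y0.00 Z8.55
G1 X22.00 Y0.00 E0.2869
G1 X22.00 Y1.50 E0.3243
G1 X10.50 Y1.50 E0.6112
G1 X10.50 Y0.00 E0.6486

At z = 8.55 mm: the cube is present — its section is the full 26.5×4 rectangle; the 11.5×4 cube at (10.5, -2.5) contributes its full rectangle; Taking the intersection: the 11.5×4 cube at (10.5, -2.5) partially overlaps the 26.5×4 cube; clipping to the common part keeps 17.25 mm² — 1 connected region. The outline is a single polygon with 4 vertices. Extrusion per mm of travel: 0.4 × 0.15 / (π × 0.875²) = 0.024945. Accumulating E over each segment gives final E = 0.6486.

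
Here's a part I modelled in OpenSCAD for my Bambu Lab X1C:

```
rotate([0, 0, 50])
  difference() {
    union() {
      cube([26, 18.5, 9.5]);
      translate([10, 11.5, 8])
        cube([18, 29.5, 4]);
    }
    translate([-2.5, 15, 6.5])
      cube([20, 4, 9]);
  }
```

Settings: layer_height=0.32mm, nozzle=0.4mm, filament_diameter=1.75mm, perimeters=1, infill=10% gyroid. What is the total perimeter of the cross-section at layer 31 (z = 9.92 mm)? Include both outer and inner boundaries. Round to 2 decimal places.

110.00 mm

At z = 9.92 mm: the cube is not intersected at this z (z outside [0, 9.5]); the 18×29.5 cube at (10, 11.5) contributes its full rectangle (perimeter 95.00 mm); Merging all regions: only the 18×29.5 cube at (10, 11.5) is present, so the union is just that shape — boundary = 95.00 mm; the 20×4 cube at (-2.5, 15) contributes its full rectangle (perimeter 48.00 mm); Subtracting the remaining from the first: starting from that combined region, the 20×4 cube at (-2.5, 15) partially overlaps it — only the 30.00 mm² overlap (of its 80.00 mm²) is removed, clipping the outline — boundary = 110.00 mm; (rotated 50° about Z; rotation is an isometry so areas/perimeters/island counts are preserved). Overall, the cross-section is a single solid region. Total boundary length (outer) = 110.00 mm.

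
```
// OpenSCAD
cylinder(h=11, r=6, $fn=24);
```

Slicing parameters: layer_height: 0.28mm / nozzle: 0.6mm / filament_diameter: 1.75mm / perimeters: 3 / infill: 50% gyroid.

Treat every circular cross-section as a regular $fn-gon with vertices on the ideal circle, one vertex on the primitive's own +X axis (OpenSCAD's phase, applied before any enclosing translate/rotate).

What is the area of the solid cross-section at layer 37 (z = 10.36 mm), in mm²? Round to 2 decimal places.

111.81 mm²

At z = 10.36 mm: the r=6 cylinder gives a regular 24-gon of circumradius 6 (constant along its height) (area = (24/2)·6.000²·sin(360°/24) = 111.81 mm²). Overall, the cross-section is a single solid region. Net area = 111.81 mm².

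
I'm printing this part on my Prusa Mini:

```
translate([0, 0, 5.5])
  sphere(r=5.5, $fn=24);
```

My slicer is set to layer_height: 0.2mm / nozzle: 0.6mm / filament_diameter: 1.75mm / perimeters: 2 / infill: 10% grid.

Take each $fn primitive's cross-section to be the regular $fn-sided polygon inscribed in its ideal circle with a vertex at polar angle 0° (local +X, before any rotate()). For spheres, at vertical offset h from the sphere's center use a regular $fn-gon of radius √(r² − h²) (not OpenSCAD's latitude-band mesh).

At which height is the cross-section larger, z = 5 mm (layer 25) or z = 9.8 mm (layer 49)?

Layer 25 (z = 5): the r=5.5 sphere slices to a regular 24-gon of circumradius 5.477 (√(r²−h²) with h=0.5 from center) (area = (24/2)·5.477²·sin(360°/24) = 93.17 mm²). So its area = 93.17 mm². Layer 49 (z = 9.8): the sphere: section is a regular 24-gon, circumradius = √(r²−h²) = √(5.5²−4.3²) = 3.429 (area = (24/2)·3.429²·sin(360°/24) = 36.52 mm²). So its area = 36.52 mm². Layer 25 is larger (93.17 vs 36.52 mm²).

layer 25 (z = 5 mm)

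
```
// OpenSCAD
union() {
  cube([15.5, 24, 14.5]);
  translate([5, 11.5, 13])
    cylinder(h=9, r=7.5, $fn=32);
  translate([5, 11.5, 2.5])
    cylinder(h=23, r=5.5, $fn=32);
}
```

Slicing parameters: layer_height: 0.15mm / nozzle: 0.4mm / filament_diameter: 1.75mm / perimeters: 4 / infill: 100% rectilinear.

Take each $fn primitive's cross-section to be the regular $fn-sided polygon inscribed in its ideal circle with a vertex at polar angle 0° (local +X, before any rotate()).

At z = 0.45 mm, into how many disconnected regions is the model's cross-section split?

At z = 0.45 mm: the 15.5×24 cube contributes its full rectangle; the cylinder at (5, 11.5) is not intersected at this z (z outside [13, 22]); the cylinder at (5, 11.5) is absent (z outside [2.5, 25.5]); Taking the union: only the 15.5×24 cube is present, so the union is just that shape — 1 connected region. The result has 1 disconnected region.

1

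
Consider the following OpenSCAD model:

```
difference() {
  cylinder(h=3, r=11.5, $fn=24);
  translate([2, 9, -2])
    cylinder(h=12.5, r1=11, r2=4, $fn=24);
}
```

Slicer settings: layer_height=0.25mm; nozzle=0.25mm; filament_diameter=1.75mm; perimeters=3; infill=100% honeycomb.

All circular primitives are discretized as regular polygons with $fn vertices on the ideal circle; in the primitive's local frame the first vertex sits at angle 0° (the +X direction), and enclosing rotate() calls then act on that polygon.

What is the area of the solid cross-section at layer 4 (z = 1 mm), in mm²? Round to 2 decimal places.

At z = 1 mm: the cylinder: section is a regular 24-gon, circumradius r=11.5 (area = (24/2)·11.500²·sin(360°/24) = 410.75 mm²); the cone at (2, 9): at t=0.240 of its height the radius interpolates to r₁+(r₂−r₁)t = 9.320, giving a regular 24-gon of that circumradius (area = (24/2)·9.320²·sin(360°/24) = 269.78 mm²); After the difference (first − rest): starting from the r=11.5 cylinder (410.75 mm²), the cone at (2, 9) partially overlaps it — only the 150.10 mm² overlap (of its 269.78 mm²) is removed, clipping the outline — area = 260.64 mm². Overall, the cross-section is a single solid region. Net area = 260.64 mm².

260.64 mm²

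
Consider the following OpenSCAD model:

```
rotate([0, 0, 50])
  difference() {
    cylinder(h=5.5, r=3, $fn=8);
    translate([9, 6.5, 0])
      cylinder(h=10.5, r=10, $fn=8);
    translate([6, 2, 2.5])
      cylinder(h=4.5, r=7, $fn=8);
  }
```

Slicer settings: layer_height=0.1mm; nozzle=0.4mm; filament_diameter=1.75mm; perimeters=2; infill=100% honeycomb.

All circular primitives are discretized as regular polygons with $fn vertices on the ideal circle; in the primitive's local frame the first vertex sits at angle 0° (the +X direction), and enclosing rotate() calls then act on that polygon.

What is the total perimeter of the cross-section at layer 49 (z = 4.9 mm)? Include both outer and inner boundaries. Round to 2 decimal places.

15.18 mm

At z = 4.9 mm: the cylinder: section is a regular 8-gon, circumradius r=3 (perimeter = 2·8·3.000·sin(180°/8) = 18.37 mm); the r=10 cylinder at (9, 6.5) contributes a regular 8-gon of circumradius 10 (perimeter = 2·8·10.000·sin(180°/8) = 61.23 mm); the r=7 cylinder at (6, 2) contributes a regular 8-gon of circumradius 7 (perimeter = 2·8·7.000·sin(180°/8) = 42.86 mm); Taking the first minus the rest: starting from the r=3 cylinder, the r=10 cylinder at (9, 6.5) partially overlaps it — only the 3.94 mm² overlap (of its 282.84 mm²) is removed, clipping the outline; the r=7 cylinder at (6, 2) partially overlaps it — only the 9.52 mm² overlap (of its 138.59 mm²) is removed, clipping the outline — boundary = 15.18 mm; (rotated 50° about Z; rotation is an isometry so areas/perimeters/island counts are preserved). Overall, the cross-section is a single solid region. Total boundary length (outer) = 15.18 mm.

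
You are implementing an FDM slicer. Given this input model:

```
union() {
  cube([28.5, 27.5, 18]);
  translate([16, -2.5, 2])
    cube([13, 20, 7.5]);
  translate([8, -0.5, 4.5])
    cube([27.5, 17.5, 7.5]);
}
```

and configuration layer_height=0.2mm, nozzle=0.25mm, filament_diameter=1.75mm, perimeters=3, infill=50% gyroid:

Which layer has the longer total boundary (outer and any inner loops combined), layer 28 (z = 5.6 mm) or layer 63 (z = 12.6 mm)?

Layer 28 (z = 5.6): the cube is present — its section is the full 28.5×27.5 rectangle (perimeter 112.00 mm); the cube at (16, -2.5) is present — its section is the full 13×20 rectangle (perimeter 66.00 mm); the 27.5×17.5 cube at (8, -0.5) contributes its full rectangle (perimeter 90.00 mm); Merging all regions: the regions partially overlap (shared area 582.25 mm²), so the edge portions inside another operand are dropped and the merged outline is re-measured after clipping — boundary = 131.00 mm. So its perimeter = 131.00 mm. Layer 63 (z = 12.6): the cube is present — its section is the full 28.5×27.5 rectangle (perimeter 112.00 mm); the cube at (16, -2.5) is not intersected at this z (z outside [2, 9.5]); the cube at (8, -0.5) is not intersected at this z (z outside [4.5, 12]); Taking the union: only the 28.5×27.5 cube is present, so the union is just that shape — boundary = 112.00 mm. So its perimeter = 112.00 mm. Layer 28 is larger (131.00 vs 112.00 mm).

layer 28 (z = 5.6 mm)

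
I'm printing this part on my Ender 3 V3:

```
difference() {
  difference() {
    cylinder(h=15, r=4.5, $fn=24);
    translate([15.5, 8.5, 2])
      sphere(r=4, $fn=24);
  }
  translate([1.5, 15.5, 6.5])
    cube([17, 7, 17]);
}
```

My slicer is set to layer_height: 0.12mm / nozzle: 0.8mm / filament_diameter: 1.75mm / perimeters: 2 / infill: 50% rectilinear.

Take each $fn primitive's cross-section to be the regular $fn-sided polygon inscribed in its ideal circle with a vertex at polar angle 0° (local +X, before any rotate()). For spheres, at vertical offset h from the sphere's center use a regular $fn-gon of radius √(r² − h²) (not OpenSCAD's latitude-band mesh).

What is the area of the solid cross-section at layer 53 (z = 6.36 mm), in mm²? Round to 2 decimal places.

62.89 mm²

At z = 6.36 mm: the r=4.5 cylinder contributes a regular 24-gon of circumradius 4.5 (area = (24/2)·4.500²·sin(360°/24) = 62.89 mm²); the sphere at (15.5, 8.5) is not intersected at this z (|z−center|=4.360 > r=4); After the difference (first − rest): none of the subtracted shapes is present at this height, so the r=4.5 cylinder is unchanged — area = 62.89 mm²; the cube at (1.5, 15.5) is absent (z outside [6.5, 23.5]); Subtracting the remaining from the first: none of the subtracted shapes is present at this height, so that combined region is unchanged — area = 62.89 mm². Overall, the cross-section is a single solid region. Net area = 62.89 mm².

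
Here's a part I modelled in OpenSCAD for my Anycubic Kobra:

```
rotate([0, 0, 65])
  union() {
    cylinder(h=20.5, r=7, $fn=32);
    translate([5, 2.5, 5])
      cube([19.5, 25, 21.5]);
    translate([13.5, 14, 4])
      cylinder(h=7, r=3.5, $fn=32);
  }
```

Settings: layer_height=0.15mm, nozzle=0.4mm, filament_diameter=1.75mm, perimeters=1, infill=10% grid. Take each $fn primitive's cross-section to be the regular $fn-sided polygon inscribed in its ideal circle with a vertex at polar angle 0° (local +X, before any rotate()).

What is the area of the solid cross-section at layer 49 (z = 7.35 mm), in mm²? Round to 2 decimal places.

638.39 mm²

At z = 7.35 mm: the r=7 cylinder gives a regular 32-gon of circumradius 7 (constant along its height) (area = (32/2)·7.000²·sin(360°/32) = 152.95 mm²); the cube at (5, 2.5) is present — its section is the full 19.5×25 rectangle (area 487.50 mm²); the cylinder at (13.5, 14): section is a regular 32-gon, circumradius r=3.5 (area = (32/2)·3.500²·sin(360°/32) = 38.24 mm²); Taking the union: the regions partially overlap — summed areas 678.69 mm² minus the doubly-counted overlap 40.30 mm² gives 638.39 mm² — area = 638.39 mm²; (rotated 65° about Z; rotation is an isometry so areas/perimeters/island counts are preserved). Overall, the cross-section is a single solid region. Net area = 638.39 mm².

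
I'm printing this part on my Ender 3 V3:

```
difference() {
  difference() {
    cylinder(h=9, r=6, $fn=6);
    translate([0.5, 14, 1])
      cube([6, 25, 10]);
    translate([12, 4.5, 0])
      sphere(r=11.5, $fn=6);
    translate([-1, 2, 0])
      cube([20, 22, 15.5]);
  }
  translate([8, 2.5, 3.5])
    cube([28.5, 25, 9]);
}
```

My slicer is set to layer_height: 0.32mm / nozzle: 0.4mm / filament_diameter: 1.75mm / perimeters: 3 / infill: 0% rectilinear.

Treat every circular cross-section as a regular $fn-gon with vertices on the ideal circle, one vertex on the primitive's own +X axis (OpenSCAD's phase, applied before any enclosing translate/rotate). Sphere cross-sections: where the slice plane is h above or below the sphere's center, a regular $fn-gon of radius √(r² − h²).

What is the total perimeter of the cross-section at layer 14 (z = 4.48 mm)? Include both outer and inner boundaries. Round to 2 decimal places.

35.36 mm

At z = 4.48 mm: the cylinder: section is a regular 6-gon, circumradius r=6 (perimeter = 2·6·6.000·sin(180°/6) = 36.00 mm); the cube at (0.5, 14) is present — its section is the full 6×25 rectangle (perimeter 62.00 mm); the r=11.5 sphere at (12, 4.5) contributes a regular 6-gon of circumradius √(11.5²−4.48²) = 10.591 (perimeter = 2·6·10.591·sin(180°/6) = 63.55 mm); the cube at (-1, 2) (footprint 20×22) is included at this height (perimeter 84.00 mm); Taking the first minus the rest: starting from the r=6 cylinder, the 6×25 cube at (0.5, 14) misses the remaining region (no effect); the r=11.5 sphere at (12, 4.5) partially overlaps it — only the 11.80 mm² overlap (of its 291.45 mm²) is removed, clipping the outline; the 20×22 cube at (-1, 2) partially overlaps it — only the 9.64 mm² overlap (of its 440.00 mm²) is removed, clipping the outline — boundary = 35.36 mm; the cube at (8, 2.5) (footprint 28.5×25) is included at this height (perimeter 107.00 mm); Subtracting the remaining from the first: starting from that combined region, the 28.5×25 cube at (8, 2.5) misses the remaining region (no effect) — boundary = 35.36 mm. Overall, the cross-section is a single solid region. Total boundary length (outer) = 35.36 mm.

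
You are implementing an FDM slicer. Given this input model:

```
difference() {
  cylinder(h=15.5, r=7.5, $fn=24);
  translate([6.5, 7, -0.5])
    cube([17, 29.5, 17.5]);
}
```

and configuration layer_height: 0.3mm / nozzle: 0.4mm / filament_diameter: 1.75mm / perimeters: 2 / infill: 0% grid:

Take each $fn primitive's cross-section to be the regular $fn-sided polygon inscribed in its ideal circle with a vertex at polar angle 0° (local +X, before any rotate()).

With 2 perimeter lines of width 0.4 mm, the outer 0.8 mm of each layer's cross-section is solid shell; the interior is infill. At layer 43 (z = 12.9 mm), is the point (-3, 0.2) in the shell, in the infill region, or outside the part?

infill

At z = 12.9 mm: the r=7.5 cylinder contributes a regular 24-gon of circumradius 7.5; the 17×29.5 cube at (6.5, 7) contributes its full rectangle; Taking the first minus the rest: starting from the r=7.5 cylinder, the 17×29.5 cube at (6.5, 7) misses the remaining region (no effect) — 1 connected region. Overall, the cross-section is a single solid region. The nearest boundary edge runs (-7.50, 0.00)→(-7.24, 1.94); distance from the point to it = 4.44 mm. The point is inside the cross-section and 4.44 mm from the nearest boundary — more than the 0.8 mm shell width (2 × 0.4), so it's in the infill interior.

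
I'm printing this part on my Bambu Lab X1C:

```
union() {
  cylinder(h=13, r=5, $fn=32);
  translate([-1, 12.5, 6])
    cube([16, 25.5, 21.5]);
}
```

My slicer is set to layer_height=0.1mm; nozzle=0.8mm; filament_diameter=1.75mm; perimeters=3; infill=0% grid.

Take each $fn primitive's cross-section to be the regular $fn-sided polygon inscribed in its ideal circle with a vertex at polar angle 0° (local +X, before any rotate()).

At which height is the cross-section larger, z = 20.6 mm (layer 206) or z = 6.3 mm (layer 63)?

Layer 206 (z = 20.6): the cylinder is absent (z outside [0, 13]); the 16×25.5 cube at (-1, 12.5) contributes its full rectangle (area 408.00 mm²); Taking the union: only the 16×25.5 cube at (-1, 12.5) is present, so the union is just that shape — area = 408.00 mm². So its area = 408.00 mm². Layer 63 (z = 6.3): the r=5 cylinder gives a regular 32-gon of circumradius 5 (constant along its height) (area = (32/2)·5.000²·sin(360°/32) = 78.04 mm²); the 16×25.5 cube at (-1, 12.5) contributes its full rectangle (area 408.00 mm²); Taking the union: the 2 present regions are separate (no shared area or edge), so areas and boundary lengths simply add and each stays a separate island — area = 486.04 mm². So its area = 486.04 mm². Layer 63 is larger (486.04 vs 408.00 mm²).

layer 63 (z = 6.3 mm)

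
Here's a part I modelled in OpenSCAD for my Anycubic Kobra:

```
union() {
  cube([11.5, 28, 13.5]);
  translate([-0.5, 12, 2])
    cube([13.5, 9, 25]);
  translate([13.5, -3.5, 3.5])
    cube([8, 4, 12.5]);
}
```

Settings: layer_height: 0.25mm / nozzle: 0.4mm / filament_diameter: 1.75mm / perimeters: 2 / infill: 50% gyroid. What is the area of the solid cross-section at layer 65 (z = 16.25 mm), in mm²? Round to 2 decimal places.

At z = 16.25 mm: the cube does not reach this height (z outside [0, 13.5]); the cube at (-0.5, 12) (footprint 13.5×9) is included at this height (area 121.50 mm²); the cube at (13.5, -3.5) is absent (z outside [3.5, 16]); Combining (union): only the 13.5×9 cube at (-0.5, 12) is present, so the union is just that shape — area = 121.50 mm². Overall, the cross-section is a single solid region. Net area = 121.50 mm².

121.50 mm²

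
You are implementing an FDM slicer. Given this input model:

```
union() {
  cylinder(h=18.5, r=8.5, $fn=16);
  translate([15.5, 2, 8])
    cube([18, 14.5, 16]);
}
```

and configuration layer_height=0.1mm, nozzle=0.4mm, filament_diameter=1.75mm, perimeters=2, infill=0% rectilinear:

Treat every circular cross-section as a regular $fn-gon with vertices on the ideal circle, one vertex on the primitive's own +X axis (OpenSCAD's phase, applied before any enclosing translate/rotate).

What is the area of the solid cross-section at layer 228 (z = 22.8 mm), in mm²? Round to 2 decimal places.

At z = 22.8 mm: the cylinder is absent (z outside [0, 18.5]); the 18×14.5 cube at (15.5, 2) contributes its full rectangle (area 261.00 mm²); Taking the union: only the 18×14.5 cube at (15.5, 2) is present, so the union is just that shape — area = 261.00 mm². Overall, the cross-section is a single solid region. Net area = 261.00 mm².

261.00 mm²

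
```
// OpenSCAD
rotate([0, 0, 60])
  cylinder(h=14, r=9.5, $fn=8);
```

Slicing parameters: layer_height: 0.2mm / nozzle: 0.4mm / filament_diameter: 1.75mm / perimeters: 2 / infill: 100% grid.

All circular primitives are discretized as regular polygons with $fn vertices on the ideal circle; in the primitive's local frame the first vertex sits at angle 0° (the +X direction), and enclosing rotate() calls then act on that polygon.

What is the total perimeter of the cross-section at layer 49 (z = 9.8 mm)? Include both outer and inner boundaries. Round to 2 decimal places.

58.17 mm

At z = 9.8 mm: the r=9.5 cylinder gives a regular 8-gon of circumradius 9.5 (constant along its height) (perimeter = 2·8·9.500·sin(180°/8) = 58.17 mm); (whole slice rotated 60° about Z — lengths, areas and connectivity unchanged). Overall, the cross-section is a single solid region. Total boundary length (outer) = 58.17 mm.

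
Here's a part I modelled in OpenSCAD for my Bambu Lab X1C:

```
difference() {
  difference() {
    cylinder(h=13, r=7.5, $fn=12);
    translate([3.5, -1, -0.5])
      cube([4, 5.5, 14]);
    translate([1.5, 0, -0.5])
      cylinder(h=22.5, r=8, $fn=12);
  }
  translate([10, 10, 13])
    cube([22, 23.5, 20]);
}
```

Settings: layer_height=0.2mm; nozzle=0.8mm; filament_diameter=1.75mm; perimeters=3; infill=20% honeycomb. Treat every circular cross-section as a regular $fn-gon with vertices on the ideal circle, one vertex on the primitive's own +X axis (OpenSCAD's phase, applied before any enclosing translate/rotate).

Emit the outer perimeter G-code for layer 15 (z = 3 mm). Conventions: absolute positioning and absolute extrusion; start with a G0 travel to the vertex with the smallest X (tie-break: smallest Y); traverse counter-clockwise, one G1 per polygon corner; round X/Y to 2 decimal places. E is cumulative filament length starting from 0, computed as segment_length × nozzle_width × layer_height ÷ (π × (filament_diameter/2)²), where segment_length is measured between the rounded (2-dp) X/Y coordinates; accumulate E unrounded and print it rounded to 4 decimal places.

At z = 3 mm: the cylinder: section is a regular 12-gon, circumradius r=7.5; the 4×5.5 cube at (3.5, -1) contributes its full rectangle; the r=8 cylinder at (1.5, 0) gives a regular 12-gon of circumradius 8 (constant along its height); Taking the first minus the rest: starting from the r=7.5 cylinder, the 4×5.5 cube at (3.5, -1) partially overlaps it — only the 18.95 mm² overlap (of its 22.00 mm²) is removed, clipping the outline; the r=8 cylinder at (1.5, 0) partially overlaps it — only the 137.53 mm² overlap (of its 192.00 mm²) is removed, clipping the outline — 1 connected region; the cube at (10, 10) does not reach this height (z outside [13, 33]); Taking the first minus the rest: none of the subtracted shapes is present at this height, so that combined region is unchanged — 1 connected region. The outline is a single polygon with 10 vertices. Extrusion per mm of travel: 0.8 × 0.2 / (π × 0.875²) = 0.066520. Accumulating E over each segment gives final E = 2.2644.

G0 X-7.50 Y0.00 Z3.00
G1 X-6.50 Y-3.75 E0.2582
G1 X-3.75 Y-6.50 E0.5169
G1 X-2.63 Y-6.79 E0.5938
G1 X-5.43 Y-4.00 E0.8568
G1 X-6.50 Y0.00 E1.1322
G1 X-5.43 Y4.00 E1.4076
G1 X-2.63 Y6.79 E1.6706
G1 X-3.75 Y6.50 E1.7475
G1 X-6.50 Y3.75 E2.0062
G1 X-7.50 Y0.00 E2.2644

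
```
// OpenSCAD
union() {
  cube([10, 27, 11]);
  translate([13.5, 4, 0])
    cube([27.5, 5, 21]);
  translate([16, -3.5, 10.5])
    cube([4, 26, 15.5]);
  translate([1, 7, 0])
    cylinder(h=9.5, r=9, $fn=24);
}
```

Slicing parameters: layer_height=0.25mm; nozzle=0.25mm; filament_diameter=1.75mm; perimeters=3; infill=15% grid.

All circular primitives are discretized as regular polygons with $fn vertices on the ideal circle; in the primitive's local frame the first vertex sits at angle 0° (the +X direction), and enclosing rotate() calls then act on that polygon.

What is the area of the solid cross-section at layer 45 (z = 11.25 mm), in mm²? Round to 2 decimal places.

At z = 11.25 mm: the cube is not intersected at this z (z outside [0, 11]); the 27.5×5 cube at (13.5, 4) contributes its full rectangle (area 137.50 mm²); the 4×26 cube at (16, -3.5) contributes its full rectangle (area 104.00 mm²); the cylinder at (1, 7) is absent (z outside [0, 9.5]); Merging all regions: the regions partially overlap — summed areas 241.50 mm² minus the doubly-counted overlap 20.00 mm² gives 221.50 mm² — area = 221.50 mm². Overall, the cross-section is a single solid region. Net area = 221.50 mm².

221.50 mm²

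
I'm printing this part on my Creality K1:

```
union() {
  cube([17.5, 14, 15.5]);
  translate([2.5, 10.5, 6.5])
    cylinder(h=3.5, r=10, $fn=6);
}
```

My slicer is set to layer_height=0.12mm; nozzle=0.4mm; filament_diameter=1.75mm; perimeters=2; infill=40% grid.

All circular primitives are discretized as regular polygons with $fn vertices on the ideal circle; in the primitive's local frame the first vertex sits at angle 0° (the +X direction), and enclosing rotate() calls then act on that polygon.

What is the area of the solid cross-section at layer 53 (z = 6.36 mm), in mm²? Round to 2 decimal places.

At z = 6.36 mm: the 17.5×14 cube contributes its full rectangle (area 245.00 mm²); the cylinder at (2.5, 10.5) is not intersected at this z (z outside [6.5, 10]); Merging all regions: only the 17.5×14 cube is present, so the union is just that shape — area = 245.00 mm². Overall, the cross-section is a single solid region. Net area = 245.00 mm².

245.00 mm²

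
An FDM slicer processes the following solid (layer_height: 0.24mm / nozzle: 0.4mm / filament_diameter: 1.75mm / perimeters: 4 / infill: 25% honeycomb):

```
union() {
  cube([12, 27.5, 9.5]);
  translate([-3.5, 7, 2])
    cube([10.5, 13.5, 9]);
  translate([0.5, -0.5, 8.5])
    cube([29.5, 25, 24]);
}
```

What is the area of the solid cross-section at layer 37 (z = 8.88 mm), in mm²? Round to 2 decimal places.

833.00 mm²

At z = 8.88 mm: the 12×27.5 cube contributes its full rectangle (area 330.00 mm²); the 10.5×13.5 cube at (-3.5, 7) contributes its full rectangle (area 141.75 mm²); the cube at (0.5, -0.5) (footprint 29.5×25) is included at this height (area 737.50 mm²); Taking the union: the regions partially overlap — summed areas 1209.25 mm² minus the doubly-counted overlap 376.25 mm² gives 833.00 mm² — area = 833.00 mm². Overall, the cross-section is a single solid region. Net area = 833.00 mm².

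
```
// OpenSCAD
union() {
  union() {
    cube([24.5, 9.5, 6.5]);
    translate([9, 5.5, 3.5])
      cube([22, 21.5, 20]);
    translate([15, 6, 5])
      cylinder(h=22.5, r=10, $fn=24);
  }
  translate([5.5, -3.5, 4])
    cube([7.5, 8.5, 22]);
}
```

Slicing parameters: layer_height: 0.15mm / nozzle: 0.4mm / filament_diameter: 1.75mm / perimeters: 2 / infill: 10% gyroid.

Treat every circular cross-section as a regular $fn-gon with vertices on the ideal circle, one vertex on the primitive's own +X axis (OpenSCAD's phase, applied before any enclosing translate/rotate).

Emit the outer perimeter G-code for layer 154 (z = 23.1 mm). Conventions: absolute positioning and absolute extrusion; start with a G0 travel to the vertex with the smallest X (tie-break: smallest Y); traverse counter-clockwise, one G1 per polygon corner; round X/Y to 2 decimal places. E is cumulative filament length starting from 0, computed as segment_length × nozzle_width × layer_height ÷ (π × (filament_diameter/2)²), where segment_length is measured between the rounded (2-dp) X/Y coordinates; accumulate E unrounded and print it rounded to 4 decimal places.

G0 X5.00 Y6.00 Z23.10
G1 X5.34 Y3.41 E0.0652
G1 X5.50 Y3.03 E0.0754
G1 X5.50 Y-3.50 E0.2383
G1 X12.03 Y-3.50 E0.4012
G1 X12.41 Y-3.66 E0.4115
G1 X15.00 Y-4.00 E0.4767
G1 X17.59 Y-3.66 E0.5418
G1 X20.00 Y-2.66 E0.6069
G1 X22.07 Y-1.07 E0.6720
G1 X23.66 Y1.00 E0.7371
G1 X24.66 Y3.41 E0.8022
G1 X24.93 Y5.50 E0.8548
G1 X31.00 Y5.50 E1.0062
G1 X31.00 Y27.00 E1.5425
G1 X9.00 Y27.00 E2.0913
G1 X9.00 Y13.89 E2.4184
G1 X7.93 Y13.07 E2.4520
G1 X6.34 Y11.00 E2.5171
G1 X5.34 Y8.59 E2.5822
G1 X5.00 Y6.00 E2.6474

At z = 23.1 mm: the cube is not intersected at this z (z outside [0, 6.5]); the 22×21.5 cube at (9, 5.5) contributes its full rectangle; the r=10 cylinder at (15, 6) gives a regular 24-gon of circumradius 10 (constant along its height); Taking the union: the regions partially overlap (shared area 141.44 mm²), so overlapping operands fuse into one piece — 1 connected region; the cube at (5.5, -3.5) is present — its section is the full 7.5×8.5 rectangle; Combining (union): the regions partially overlap (shared area 49.38 mm²), so overlapping operands fuse into one piece — 1 connected region. The outline is a single polygon with 20 vertices. Extrusion per mm of travel: 0.4 × 0.15 / (π × 0.875²) = 0.024945. Accumulating E over each segment gives final E = 2.6474.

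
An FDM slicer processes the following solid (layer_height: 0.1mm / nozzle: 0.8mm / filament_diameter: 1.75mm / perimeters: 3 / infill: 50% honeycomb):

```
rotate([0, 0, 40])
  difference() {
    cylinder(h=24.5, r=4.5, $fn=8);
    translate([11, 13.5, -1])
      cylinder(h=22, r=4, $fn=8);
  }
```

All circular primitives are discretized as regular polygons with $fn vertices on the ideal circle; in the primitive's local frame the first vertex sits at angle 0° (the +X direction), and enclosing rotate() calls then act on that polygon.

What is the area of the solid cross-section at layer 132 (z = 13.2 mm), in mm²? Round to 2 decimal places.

At z = 13.2 mm: the r=4.5 cylinder gives a regular 8-gon of circumradius 4.5 (constant along its height) (area = (8/2)·4.500²·sin(360°/8) = 57.28 mm²); the r=4 cylinder at (11, 13.5) gives a regular 8-gon of circumradius 4 (constant along its height) (area = (8/2)·4.000²·sin(360°/8) = 45.25 mm²); Subtracting the remaining from the first: starting from the r=4.5 cylinder (57.28 mm²), the r=4 cylinder at (11, 13.5) misses the remaining region (no effect) — area = 57.28 mm²; (whole slice rotated 40° about Z — lengths, areas and connectivity unchanged). Overall, the cross-section is a single solid region. Net area = 57.28 mm².

57.28 mm²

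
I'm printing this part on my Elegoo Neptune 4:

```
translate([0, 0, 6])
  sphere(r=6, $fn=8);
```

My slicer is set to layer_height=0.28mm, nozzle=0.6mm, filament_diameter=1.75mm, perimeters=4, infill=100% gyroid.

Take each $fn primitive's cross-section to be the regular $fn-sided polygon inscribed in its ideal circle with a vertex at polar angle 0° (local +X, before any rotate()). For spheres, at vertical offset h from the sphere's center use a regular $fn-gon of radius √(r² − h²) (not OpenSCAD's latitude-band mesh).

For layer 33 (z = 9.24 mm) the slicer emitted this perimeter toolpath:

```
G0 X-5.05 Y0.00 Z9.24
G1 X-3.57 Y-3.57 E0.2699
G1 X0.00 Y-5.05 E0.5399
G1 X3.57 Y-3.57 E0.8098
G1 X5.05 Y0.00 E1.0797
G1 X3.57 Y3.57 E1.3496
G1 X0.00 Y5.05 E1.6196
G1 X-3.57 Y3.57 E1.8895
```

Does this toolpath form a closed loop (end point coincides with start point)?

no

Start point (G0): (-5.05, 0.00). End point (last G1): the path does not return to the start — open.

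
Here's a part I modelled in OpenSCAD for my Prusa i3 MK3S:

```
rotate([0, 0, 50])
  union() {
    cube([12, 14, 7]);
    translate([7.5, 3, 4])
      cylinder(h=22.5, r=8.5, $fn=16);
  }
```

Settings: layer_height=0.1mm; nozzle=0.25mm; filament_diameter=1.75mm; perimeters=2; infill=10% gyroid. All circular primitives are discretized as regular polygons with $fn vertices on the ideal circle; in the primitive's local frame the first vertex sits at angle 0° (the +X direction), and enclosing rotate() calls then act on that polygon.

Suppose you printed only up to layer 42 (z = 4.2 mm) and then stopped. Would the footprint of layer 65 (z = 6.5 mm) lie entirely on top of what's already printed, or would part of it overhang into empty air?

entirely on top

Compare the two slices. At z = 4.2: the cube (footprint 12×14) is included at this height (area 168.00 mm²); the r=8.5 cylinder at (7.5, 3) gives a regular 16-gon of circumradius 8.5 (constant along its height) (area = (16/2)·8.500²·sin(360°/16) = 221.19 mm²); Merging all regions: the regions partially overlap — summed areas 389.19 mm² minus the doubly-counted overlap 124.88 mm² gives 264.32 mm² — area = 264.32 mm²; (rotated 50° about Z; rotation is an isometry so areas/perimeters/island counts are preserved). At z = 6.5: the cube (footprint 12×14) is included at this height (area 168.00 mm²); the r=8.5 cylinder at (7.5, 3) contributes a regular 16-gon of circumradius 8.5 (area = (16/2)·8.500²·sin(360°/16) = 221.19 mm²); Merging all regions: the regions partially overlap — summed areas 389.19 mm² minus the doubly-counted overlap 124.88 mm² gives 264.32 mm² — area = 264.32 mm²; (rotated 50° about Z; rotation is an isometry so areas/perimeters/island counts are preserved). Checking containment: the cross-section at z = 6.5 is a subset of the cross-section at z = 4.2.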